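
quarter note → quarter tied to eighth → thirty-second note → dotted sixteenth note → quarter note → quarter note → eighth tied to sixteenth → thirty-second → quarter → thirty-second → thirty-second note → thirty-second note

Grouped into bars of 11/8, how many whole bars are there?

1

One bar of 11/8 = 44 thirty-second notes.
Each duration in thirty-second notes: quarter note = 8; quarter tied to eighth (quarter + eighth) = 12; thirty-second note = 1; dotted sixteenth note = 3; quarter note = 8; quarter note = 8; eighth tied to sixteenth (eighth + sixteenth) = 6; thirty-second = 1; quarter = 8; thirty-second = 1; thirty-second note = 1; thirty-second note = 1.
Adding: 8 + 12 + 1 + 3 + 8 + 8 + 6 + 1 + 8 + 1 + 1 + 1 = 58.
58 ÷ 44 = 1 complete bar with 14 left over.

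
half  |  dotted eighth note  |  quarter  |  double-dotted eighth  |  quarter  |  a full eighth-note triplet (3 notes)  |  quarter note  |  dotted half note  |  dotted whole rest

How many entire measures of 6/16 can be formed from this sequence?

One bar of 6/16 = 12 thirty-second notes.
Express everything in thirty-second notes: half = 16; dotted eighth note = 6; quarter = 8; double-dotted eighth = 7; quarter = 8; a full eighth-note triplet (3 notes) (three triplet eighths span one quarter) = 8; quarter note = 8; dotted half note = 24; dotted whole rest = 48.
Total: 16 + 6 + 8 + 7 + 8 + 8 + 8 + 24 + 48 = 133.
133 ÷ 12 = 11 complete bars with 1 left over.

11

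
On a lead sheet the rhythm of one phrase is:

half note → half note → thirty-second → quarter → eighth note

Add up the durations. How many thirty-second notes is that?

45

Convert each value to thirty-second notes: half note = 16; half note = 16; thirty-second = 1; quarter = 8; eighth note = 4.
Adding: 16 + 16 + 1 + 8 + 4 = 45 thirty-second notes.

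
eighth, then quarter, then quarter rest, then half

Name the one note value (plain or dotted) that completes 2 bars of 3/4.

dotted quarter note

2 bars of 3/4 = 12 eighth notes.
Express everything in eighth notes: eighth = 1; quarter = 2; quarter rest = 2; half = 4.
Altogether 1 + 2 + 2 + 4 = 9.
Remaining: 12 − 9 = 3 eighth notes, which is a dotted quarter note.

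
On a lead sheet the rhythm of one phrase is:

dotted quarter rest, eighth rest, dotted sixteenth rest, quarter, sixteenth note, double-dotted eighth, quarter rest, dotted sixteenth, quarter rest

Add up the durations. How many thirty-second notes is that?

55

Convert each value to thirty-second notes: dotted quarter rest = 12; eighth rest = 4; dotted sixteenth rest = 3; quarter = 8; sixteenth note = 2; double-dotted eighth = 7; quarter rest = 8; dotted sixteenth = 3; quarter rest = 8.
Adding: 12 + 4 + 3 + 8 + 2 + 7 + 8 + 3 + 8 = 55 thirty-second notes.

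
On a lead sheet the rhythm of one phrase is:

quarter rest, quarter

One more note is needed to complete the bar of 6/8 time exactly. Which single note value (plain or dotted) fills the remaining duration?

The bar of 6/8 = 3 quarter notes.
In quarter notes: quarter rest = 1; quarter = 1.
Total: 1 + 1 = 2.
Remaining: 3 − 2 = 1 quarter note, which is a quarter note.

quarter note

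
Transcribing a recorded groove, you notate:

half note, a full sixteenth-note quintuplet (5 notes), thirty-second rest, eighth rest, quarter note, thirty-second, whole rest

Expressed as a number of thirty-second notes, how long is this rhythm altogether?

70

Convert each value to thirty-second notes: half note = 16; a full sixteenth-note quintuplet (5 notes) (five quintuplet sixteenths span one quarter) = 8; thirty-second rest = 1; eighth rest = 4; quarter note = 8; thirty-second = 1; whole rest = 32.
Altogether 16 + 8 + 1 + 4 + 8 + 1 + 32 = 70 thirty-second notes.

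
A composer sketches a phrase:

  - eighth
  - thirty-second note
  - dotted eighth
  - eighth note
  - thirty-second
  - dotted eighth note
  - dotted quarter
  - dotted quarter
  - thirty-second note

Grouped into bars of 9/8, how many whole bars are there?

One bar of 9/8 = 36 thirty-second notes.
Express everything in thirty-second notes: eighth = 4; thirty-second note = 1; dotted eighth = 6; eighth note = 4; thirty-second = 1; dotted eighth note = 6; dotted quarter = 12; dotted quarter = 12; thirty-second note = 1.
Altogether 4 + 1 + 6 + 4 + 1 + 6 + 12 + 12 + 1 = 47.
47 ÷ 36 = 1 complete bar with 11 left over.

1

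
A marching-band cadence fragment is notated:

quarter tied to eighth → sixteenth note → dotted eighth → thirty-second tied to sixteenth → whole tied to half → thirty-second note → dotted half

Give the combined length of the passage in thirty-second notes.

96

Each duration in thirty-second notes: quarter tied to eighth (quarter + eighth) = 12; sixteenth note = 2; dotted eighth = 6; thirty-second tied to sixteenth (thirty-second + sixteenth) = 3; whole tied to half (whole + half) = 48; thirty-second note = 1; dotted half = 24.
Sum: 12 + 2 + 6 + 3 + 48 + 1 + 24 = 96 thirty-second notes.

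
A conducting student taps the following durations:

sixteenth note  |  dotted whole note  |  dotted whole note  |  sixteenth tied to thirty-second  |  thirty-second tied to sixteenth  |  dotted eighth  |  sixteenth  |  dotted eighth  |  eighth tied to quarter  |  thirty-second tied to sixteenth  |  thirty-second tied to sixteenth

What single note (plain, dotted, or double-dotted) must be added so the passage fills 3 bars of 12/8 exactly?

3 bars of 12/8 = 144 thirty-second notes.
Working in thirty-second notes: sixteenth note = 2; dotted whole note = 48; dotted whole note = 48; sixteenth tied to thirty-second (sixteenth + thirty-second) = 3; thirty-second tied to sixteenth (thirty-second + sixteenth) = 3; dotted eighth = 6; sixteenth = 2; dotted eighth = 6; eighth tied to quarter (eighth + quarter) = 12; thirty-second tied to sixteenth (thirty-second + sixteenth) = 3; thirty-second tied to sixteenth (thirty-second + sixteenth) = 3.
Sum: 2 + 48 + 48 + 3 + 3 + 6 + 2 + 6 + 12 + 3 + 3 = 136.
Remaining: 144 − 136 = 8 thirty-second notes, which is a quarter note.

quarter note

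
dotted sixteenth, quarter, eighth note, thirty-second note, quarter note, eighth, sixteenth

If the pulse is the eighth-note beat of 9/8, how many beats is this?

7.5

One eighth-note beat = 4 thirty-second notes.
Express everything in thirty-second notes: dotted sixteenth = 3; quarter = 8; eighth note = 4; thirty-second note = 1; quarter note = 8; eighth = 4; sixteenth = 2.
Altogether 3 + 8 + 4 + 1 + 8 + 4 + 2 = 30.
30 ÷ 4 = 7.5 beats.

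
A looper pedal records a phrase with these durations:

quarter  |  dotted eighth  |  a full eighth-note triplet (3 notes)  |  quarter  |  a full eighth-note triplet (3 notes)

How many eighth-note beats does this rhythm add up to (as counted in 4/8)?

One eighth-note beat = 2 sixteenth notes.
Each duration in sixteenth notes: quarter = 4; dotted eighth = 3; a full eighth-note triplet (3 notes) (three triplet eighths span one quarter) = 4; quarter = 4; a full eighth-note triplet (3 notes) (three triplet eighths span one quarter) = 4.
Altogether 4 + 3 + 4 + 4 + 4 = 19.
19 ÷ 2 = 9.5 beats.

9.5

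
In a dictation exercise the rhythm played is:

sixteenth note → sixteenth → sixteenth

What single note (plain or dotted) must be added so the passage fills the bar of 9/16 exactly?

The bar of 9/16 = 9 sixteenth notes.
Each duration in sixteenth notes: sixteenth note = 1; sixteenth = 1; sixteenth = 1.
Total: 1 + 1 + 1 = 3.
Remaining: 9 − 3 = 6 sixteenth notes, which is a dotted quarter note.

dotted quarter note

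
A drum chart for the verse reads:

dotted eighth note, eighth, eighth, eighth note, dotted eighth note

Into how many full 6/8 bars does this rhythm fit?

One bar of 6/8 = 12 sixteenth notes.
Each duration in sixteenth notes: dotted eighth note = 3; eighth = 2; eighth = 2; eighth note = 2; dotted eighth note = 3.
Altogether 3 + 2 + 2 + 2 + 3 = 12.
12 ÷ 12 = 1 complete bar with 0 left over.

1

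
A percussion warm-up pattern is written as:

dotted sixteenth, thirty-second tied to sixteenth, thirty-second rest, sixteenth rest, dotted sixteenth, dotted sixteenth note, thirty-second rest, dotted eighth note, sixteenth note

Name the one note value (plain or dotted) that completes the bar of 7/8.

eighth note

The bar of 7/8 = 28 thirty-second notes.
Working in thirty-second notes: dotted sixteenth = 3; thirty-second tied to sixteenth (thirty-second + sixteenth) = 3; thirty-second rest = 1; sixteenth rest = 2; dotted sixteenth = 3; dotted sixteenth note = 3; thirty-second rest = 1; dotted eighth note = 6; sixteenth note = 2.
Sum: 3 + 3 + 1 + 2 + 3 + 3 + 1 + 6 + 2 = 24.
Remaining: 28 − 24 = 4 thirty-second notes, which is a eighth note.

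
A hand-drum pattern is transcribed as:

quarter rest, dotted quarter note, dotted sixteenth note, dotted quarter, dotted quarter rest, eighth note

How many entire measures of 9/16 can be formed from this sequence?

2

One bar of 9/16 = 18 thirty-second notes.
Working in thirty-second notes: quarter rest = 8; dotted quarter note = 12; dotted sixteenth note = 3; dotted quarter = 12; dotted quarter rest = 12; eighth note = 4.
Adding: 8 + 12 + 3 + 12 + 12 + 4 = 51.
51 ÷ 18 = 2 complete bars with 15 left over.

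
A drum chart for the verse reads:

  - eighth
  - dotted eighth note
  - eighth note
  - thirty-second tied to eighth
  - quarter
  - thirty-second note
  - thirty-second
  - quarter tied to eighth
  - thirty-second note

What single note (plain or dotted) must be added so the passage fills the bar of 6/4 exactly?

dotted eighth note

The bar of 6/4 = 48 thirty-second notes.
Each duration in thirty-second notes: eighth = 4; dotted eighth note = 6; eighth note = 4; thirty-second tied to eighth (thirty-second + eighth) = 5; quarter = 8; thirty-second note = 1; thirty-second = 1; quarter tied to eighth (quarter + eighth) = 12; thirty-second note = 1.
Sum: 4 + 6 + 4 + 5 + 8 + 1 + 1 + 12 + 1 = 42.
Remaining: 48 − 42 = 6 thirty-second notes, which is a dotted eighth note.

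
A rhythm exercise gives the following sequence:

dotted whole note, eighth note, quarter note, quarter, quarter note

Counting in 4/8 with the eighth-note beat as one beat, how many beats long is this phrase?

One eighth-note beat = 2 sixteenth notes.
Each duration in sixteenth notes: dotted whole note = 24; eighth note = 2; quarter note = 4; quarter = 4; quarter note = 4.
Total: 24 + 2 + 4 + 4 + 4 = 38.
38 ÷ 2 = 19 beats.

19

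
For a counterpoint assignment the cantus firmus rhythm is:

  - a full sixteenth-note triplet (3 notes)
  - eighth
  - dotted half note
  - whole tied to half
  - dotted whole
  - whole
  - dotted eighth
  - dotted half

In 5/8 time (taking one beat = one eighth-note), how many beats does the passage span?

47.5

One eighth-note beat = 2 sixteenth notes.
Each duration in sixteenth notes: a full sixteenth-note triplet (3 notes) (three triplet sixteenths span one eighth) = 2; eighth = 2; dotted half note = 12; whole tied to half (whole + half) = 24; dotted whole = 24; whole = 16; dotted eighth = 3; dotted half = 12.
Altogether 2 + 2 + 12 + 24 + 24 + 16 + 3 + 12 = 95.
95 ÷ 2 = 47.5 beats.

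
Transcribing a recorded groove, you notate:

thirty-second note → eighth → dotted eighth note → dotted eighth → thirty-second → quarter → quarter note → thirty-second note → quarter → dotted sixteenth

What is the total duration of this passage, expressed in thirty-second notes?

Each duration in thirty-second notes: thirty-second note = 1; eighth = 4; dotted eighth note = 6; dotted eighth = 6; thirty-second = 1; quarter = 8; quarter note = 8; thirty-second note = 1; quarter = 8; dotted sixteenth = 3.
Sum: 1 + 4 + 6 + 6 + 1 + 8 + 8 + 1 + 8 + 3 = 46 thirty-second notes.

46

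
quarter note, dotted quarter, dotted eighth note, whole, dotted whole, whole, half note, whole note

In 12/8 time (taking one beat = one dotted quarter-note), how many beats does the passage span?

One dotted quarter-note beat = 6 sixteenth notes.
In sixteenth notes: quarter note = 4; dotted quarter = 6; dotted eighth note = 3; whole = 16; dotted whole = 24; whole = 16; half note = 8; whole note = 16.
Adding: 4 + 6 + 3 + 16 + 24 + 16 + 8 + 16 = 93.
93 ÷ 6 = 15.5 beats.

15.5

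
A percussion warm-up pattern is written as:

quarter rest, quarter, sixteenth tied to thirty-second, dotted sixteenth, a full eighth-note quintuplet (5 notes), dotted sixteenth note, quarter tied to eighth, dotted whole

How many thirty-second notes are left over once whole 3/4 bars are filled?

5

One bar of 3/4 = 24 thirty-second notes.
Working in thirty-second notes: quarter rest = 8; quarter = 8; sixteenth tied to thirty-second (sixteenth + thirty-second) = 3; dotted sixteenth = 3; a full eighth-note quintuplet (5 notes) (five quintuplet eighths span one half) = 16; dotted sixteenth note = 3; quarter tied to eighth (quarter + eighth) = 12; dotted whole = 48.
Total: 8 + 8 + 3 + 3 + 16 + 3 + 12 + 48 = 101.
101 ÷ 24 = 4 complete bars with 5 thirty-second notes remaining.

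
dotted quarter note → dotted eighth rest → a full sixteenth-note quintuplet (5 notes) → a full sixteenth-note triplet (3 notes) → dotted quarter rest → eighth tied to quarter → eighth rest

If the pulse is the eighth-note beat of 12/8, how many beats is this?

14.5

One eighth-note beat = 2 sixteenth notes.
In sixteenth notes: dotted quarter note = 6; dotted eighth rest = 3; a full sixteenth-note quintuplet (5 notes) (five quintuplet sixteenths span one quarter) = 4; a full sixteenth-note triplet (3 notes) (three triplet sixteenths span one eighth) = 2; dotted quarter rest = 6; eighth tied to quarter (eighth + quarter) = 6; eighth rest = 2.
Sum: 6 + 3 + 4 + 2 + 6 + 6 + 2 = 29.
29 ÷ 2 = 14.5 beats.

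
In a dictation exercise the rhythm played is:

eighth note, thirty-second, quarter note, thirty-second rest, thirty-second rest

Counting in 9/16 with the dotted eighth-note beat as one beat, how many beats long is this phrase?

One dotted eighth-note beat = 6 thirty-second notes.
Convert each value to thirty-second notes: eighth note = 4; thirty-second = 1; quarter note = 8; thirty-second rest = 1; thirty-second rest = 1.
Altogether 4 + 1 + 8 + 1 + 1 = 15.
15 ÷ 6 = 2.5 beats.

2.5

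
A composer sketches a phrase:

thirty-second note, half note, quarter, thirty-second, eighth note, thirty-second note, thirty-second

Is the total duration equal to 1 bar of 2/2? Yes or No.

Yes

One bar of 2/2 = 32 thirty-second notes.
Express everything in thirty-second notes: thirty-second note = 1; half note = 16; quarter = 8; thirty-second = 1; eighth note = 4; thirty-second note = 1; thirty-second = 1.
Sum: 1 + 16 + 8 + 1 + 4 + 1 + 1 = 32.
32 equals 32, so the answer is Yes.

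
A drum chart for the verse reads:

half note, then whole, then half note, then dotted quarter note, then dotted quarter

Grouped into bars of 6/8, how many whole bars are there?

3

One bar of 6/8 = 6 eighth notes.
In eighth notes: half note = 4; whole = 8; half note = 4; dotted quarter note = 3; dotted quarter = 3.
Altogether 4 + 8 + 4 + 3 + 3 = 22.
22 ÷ 6 = 3 complete bars with 4 left over.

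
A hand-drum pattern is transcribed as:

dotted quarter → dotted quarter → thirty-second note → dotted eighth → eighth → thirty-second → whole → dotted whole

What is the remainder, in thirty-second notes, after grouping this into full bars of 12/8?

20

One bar of 12/8 = 48 thirty-second notes.
Express everything in thirty-second notes: dotted quarter = 12; dotted quarter = 12; thirty-second note = 1; dotted eighth = 6; eighth = 4; thirty-second = 1; whole = 32; dotted whole = 48.
Adding: 12 + 12 + 1 + 6 + 4 + 1 + 32 + 48 = 116.
116 ÷ 48 = 2 complete bars with 20 thirty-second notes remaining.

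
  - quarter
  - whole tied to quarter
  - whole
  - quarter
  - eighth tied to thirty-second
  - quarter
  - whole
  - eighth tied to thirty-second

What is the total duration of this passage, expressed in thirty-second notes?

Each duration in thirty-second notes: quarter = 8; whole tied to quarter (whole + quarter) = 40; whole = 32; quarter = 8; eighth tied to thirty-second (eighth + thirty-second) = 5; quarter = 8; whole = 32; eighth tied to thirty-second (eighth + thirty-second) = 5.
Altogether 8 + 40 + 32 + 8 + 5 + 8 + 32 + 5 = 138 thirty-second notes.

138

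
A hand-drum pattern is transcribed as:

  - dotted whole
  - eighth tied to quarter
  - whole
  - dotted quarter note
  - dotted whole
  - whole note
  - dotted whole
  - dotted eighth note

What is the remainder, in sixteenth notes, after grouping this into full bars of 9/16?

One bar of 9/16 = 9 sixteenth notes.
Each duration in sixteenth notes: dotted whole = 24; eighth tied to quarter (eighth + quarter) = 6; whole = 16; dotted quarter note = 6; dotted whole = 24; whole note = 16; dotted whole = 24; dotted eighth note = 3.
Total: 24 + 6 + 16 + 6 + 24 + 16 + 24 + 3 = 119.
119 ÷ 9 = 13 complete bars with 2 sixteenth notes remaining.

2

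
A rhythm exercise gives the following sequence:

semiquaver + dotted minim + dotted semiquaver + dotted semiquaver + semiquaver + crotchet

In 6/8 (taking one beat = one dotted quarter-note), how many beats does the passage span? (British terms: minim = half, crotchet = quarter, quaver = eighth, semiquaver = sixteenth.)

One dotted quarter-note beat = 12 thirty-second notes.
Express everything in thirty-second notes: semiquaver = 2; dotted minim = 24; dotted semiquaver = 3; dotted semiquaver = 3; semiquaver = 2; crotchet = 8.
Altogether 2 + 24 + 3 + 3 + 2 + 8 = 42.
42 ÷ 12 = 3.5 beats.

3.5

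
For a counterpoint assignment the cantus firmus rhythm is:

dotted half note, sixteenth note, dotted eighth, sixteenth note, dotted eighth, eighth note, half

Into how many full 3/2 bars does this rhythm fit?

One bar of 3/2 = 24 sixteenth notes.
Express everything in sixteenth notes: dotted half note = 12; sixteenth note = 1; dotted eighth = 3; sixteenth note = 1; dotted eighth = 3; eighth note = 2; half = 8.
Adding: 12 + 1 + 3 + 1 + 3 + 2 + 8 = 30.
30 ÷ 24 = 1 complete bar with 6 left over.

1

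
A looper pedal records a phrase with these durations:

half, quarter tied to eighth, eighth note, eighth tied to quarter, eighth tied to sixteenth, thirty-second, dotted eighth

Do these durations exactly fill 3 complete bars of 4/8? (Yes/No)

One bar of 4/8 = 16 thirty-second notes, so 3 bars = 48.
Express everything in thirty-second notes: half = 16; quarter tied to eighth (quarter + eighth) = 12; eighth note = 4; eighth tied to quarter (eighth + quarter) = 12; eighth tied to sixteenth (eighth + sixteenth) = 6; thirty-second = 1; dotted eighth = 6.
Total: 16 + 12 + 4 + 12 + 6 + 1 + 6 = 57.
57 exceeds 48, so the answer is No.

No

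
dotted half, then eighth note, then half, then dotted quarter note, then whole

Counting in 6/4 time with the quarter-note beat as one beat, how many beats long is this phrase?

One quarter-note beat = 2 eighth notes.
Express everything in eighth notes: dotted half = 6; eighth note = 1; half = 4; dotted quarter note = 3; whole = 8.
Total: 6 + 1 + 4 + 3 + 8 = 22.
22 ÷ 2 = 11 beats.

11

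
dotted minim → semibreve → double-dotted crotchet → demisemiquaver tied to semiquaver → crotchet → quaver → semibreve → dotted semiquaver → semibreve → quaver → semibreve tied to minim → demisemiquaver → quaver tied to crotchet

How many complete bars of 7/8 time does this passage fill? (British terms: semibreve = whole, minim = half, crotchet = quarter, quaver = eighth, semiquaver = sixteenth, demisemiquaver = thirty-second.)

7

One bar of 7/8 = 28 thirty-second notes.
In thirty-second notes: dotted minim = 24; semibreve = 32; double-dotted crotchet = 14; demisemiquaver tied to semiquaver (demisemiquaver + semiquaver) = 3; crotchet = 8; quaver = 4; semibreve = 32; dotted semiquaver = 3; semibreve = 32; quaver = 4; semibreve tied to minim (semibreve + minim) = 48; demisemiquaver = 1; quaver tied to crotchet (quaver + crotchet) = 12.
Altogether 24 + 32 + 14 + 3 + 8 + 4 + 32 + 3 + 32 + 4 + 48 + 1 + 12 = 217.
217 ÷ 28 = 7 complete bars with 21 left over.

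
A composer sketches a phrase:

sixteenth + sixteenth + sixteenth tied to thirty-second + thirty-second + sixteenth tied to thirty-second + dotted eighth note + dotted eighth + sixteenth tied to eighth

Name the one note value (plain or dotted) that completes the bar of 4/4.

The bar of 4/4 = 32 thirty-second notes.
Convert each value to thirty-second notes: sixteenth = 2; sixteenth = 2; sixteenth tied to thirty-second (sixteenth + thirty-second) = 3; thirty-second = 1; sixteenth tied to thirty-second (sixteenth + thirty-second) = 3; dotted eighth note = 6; dotted eighth = 6; sixteenth tied to eighth (sixteenth + eighth) = 6.
Adding: 2 + 2 + 3 + 1 + 3 + 6 + 6 + 6 = 29.
Remaining: 32 − 29 = 3 thirty-second notes, which is a dotted sixteenth note.

dotted sixteenth note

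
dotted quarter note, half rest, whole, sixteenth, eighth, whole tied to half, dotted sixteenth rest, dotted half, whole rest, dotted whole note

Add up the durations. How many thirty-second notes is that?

221

Convert each value to thirty-second notes: dotted quarter note = 12; half rest = 16; whole = 32; sixteenth = 2; eighth = 4; whole tied to half (whole + half) = 48; dotted sixteenth rest = 3; dotted half = 24; whole rest = 32; dotted whole note = 48.
Total: 12 + 16 + 32 + 2 + 4 + 48 + 3 + 24 + 32 + 48 = 221 thirty-second notes.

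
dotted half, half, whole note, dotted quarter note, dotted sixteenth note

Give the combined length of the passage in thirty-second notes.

87

Each duration in thirty-second notes: dotted half = 24; half = 16; whole note = 32; dotted quarter note = 12; dotted sixteenth note = 3.
Altogether 24 + 16 + 32 + 12 + 3 = 87 thirty-second notes.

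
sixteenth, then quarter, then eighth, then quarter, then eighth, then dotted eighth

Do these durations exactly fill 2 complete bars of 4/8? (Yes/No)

Yes

One bar of 4/8 = 8 sixteenth notes, so 2 bars = 16.
Working in sixteenth notes: sixteenth = 1; quarter = 4; eighth = 2; quarter = 4; eighth = 2; dotted eighth = 3.
Adding: 1 + 4 + 2 + 4 + 2 + 3 = 16.
16 equals 16, so the answer is Yes.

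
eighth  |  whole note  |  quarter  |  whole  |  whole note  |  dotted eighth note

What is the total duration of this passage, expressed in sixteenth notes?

57

Each duration in sixteenth notes: eighth = 2; whole note = 16; quarter = 4; whole = 16; whole note = 16; dotted eighth note = 3.
Altogether 2 + 16 + 4 + 16 + 16 + 3 = 57 sixteenth notes.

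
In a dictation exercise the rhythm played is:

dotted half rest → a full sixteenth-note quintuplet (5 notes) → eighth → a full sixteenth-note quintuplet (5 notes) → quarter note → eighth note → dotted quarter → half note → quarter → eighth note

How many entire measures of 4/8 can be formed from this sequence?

One bar of 4/8 = 4 eighth notes.
Express everything in eighth notes: dotted half rest = 6; a full sixteenth-note quintuplet (5 notes) (five quintuplet sixteenths span one quarter) = 2; eighth = 1; a full sixteenth-note quintuplet (5 notes) (five quintuplet sixteenths span one quarter) = 2; quarter note = 2; eighth note = 1; dotted quarter = 3; half note = 4; quarter = 2; eighth note = 1.
Total: 6 + 2 + 1 + 2 + 2 + 1 + 3 + 4 + 2 + 1 = 24.
24 ÷ 4 = 6 complete bars with 0 left over.

6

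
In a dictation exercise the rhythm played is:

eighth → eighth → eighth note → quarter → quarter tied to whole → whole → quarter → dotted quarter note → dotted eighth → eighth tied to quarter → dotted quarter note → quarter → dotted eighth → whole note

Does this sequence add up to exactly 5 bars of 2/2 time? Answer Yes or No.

One bar of 2/2 = 16 sixteenth notes, so 5 bars = 80.
Each duration in sixteenth notes: eighth = 2; eighth = 2; eighth note = 2; quarter = 4; quarter tied to whole (quarter + whole) = 20; whole = 16; quarter = 4; dotted quarter note = 6; dotted eighth = 3; eighth tied to quarter (eighth + quarter) = 6; dotted quarter note = 6; quarter = 4; dotted eighth = 3; whole note = 16.
Altogether 2 + 2 + 2 + 4 + 20 + 16 + 4 + 6 + 3 + 6 + 6 + 4 + 3 + 16 = 94.
94 exceeds 80, so the answer is No.

No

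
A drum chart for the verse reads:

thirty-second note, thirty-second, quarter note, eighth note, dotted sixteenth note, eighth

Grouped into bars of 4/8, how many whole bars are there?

One bar of 4/8 = 16 thirty-second notes.
Each duration in thirty-second notes: thirty-second note = 1; thirty-second = 1; quarter note = 8; eighth note = 4; dotted sixteenth note = 3; eighth = 4.
Sum: 1 + 1 + 8 + 4 + 3 + 4 = 21.
21 ÷ 16 = 1 complete bar with 5 left over.

1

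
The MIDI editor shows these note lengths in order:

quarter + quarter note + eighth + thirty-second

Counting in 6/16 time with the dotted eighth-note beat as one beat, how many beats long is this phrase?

3.5

One dotted eighth-note beat = 6 thirty-second notes.
Express everything in thirty-second notes: quarter = 8; quarter note = 8; eighth = 4; thirty-second = 1.
Total: 8 + 8 + 4 + 1 = 21.
21 ÷ 6 = 3.5 beats.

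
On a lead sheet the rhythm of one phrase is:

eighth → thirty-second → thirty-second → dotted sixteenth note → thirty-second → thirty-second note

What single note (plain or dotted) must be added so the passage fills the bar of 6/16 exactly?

thirty-second note

The bar of 6/16 = 12 thirty-second notes.
Working in thirty-second notes: eighth = 4; thirty-second = 1; thirty-second = 1; dotted sixteenth note = 3; thirty-second = 1; thirty-second note = 1.
Altogether 4 + 1 + 1 + 3 + 1 + 1 = 11.
Remaining: 12 − 11 = 1 thirty-second note, which is a thirty-second note.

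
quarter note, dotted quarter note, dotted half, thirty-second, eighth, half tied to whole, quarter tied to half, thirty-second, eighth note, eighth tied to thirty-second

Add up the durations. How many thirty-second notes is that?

Each duration in thirty-second notes: quarter note = 8; dotted quarter note = 12; dotted half = 24; thirty-second = 1; eighth = 4; half tied to whole (half + whole) = 48; quarter tied to half (quarter + half) = 24; thirty-second = 1; eighth note = 4; eighth tied to thirty-second (eighth + thirty-second) = 5.
Altogether 8 + 12 + 24 + 1 + 4 + 48 + 24 + 1 + 4 + 5 = 131 thirty-second notes.

131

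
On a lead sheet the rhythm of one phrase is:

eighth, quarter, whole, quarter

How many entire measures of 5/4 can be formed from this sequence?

1

One bar of 5/4 = 10 eighth notes.
Convert each value to eighth notes: eighth = 1; quarter = 2; whole = 8; quarter = 2.
Sum: 1 + 2 + 8 + 2 = 13.
13 ÷ 10 = 1 complete bar with 3 left over.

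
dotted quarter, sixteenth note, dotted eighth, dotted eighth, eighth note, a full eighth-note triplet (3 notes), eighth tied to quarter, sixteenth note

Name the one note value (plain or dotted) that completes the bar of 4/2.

dotted quarter note

The bar of 4/2 = 32 sixteenth notes.
Convert each value to sixteenth notes: dotted quarter = 6; sixteenth note = 1; dotted eighth = 3; dotted eighth = 3; eighth note = 2; a full eighth-note triplet (3 notes) (three triplet eighths span one quarter) = 4; eighth tied to quarter (eighth + quarter) = 6; sixteenth note = 1.
Altogether 6 + 1 + 3 + 3 + 2 + 4 + 6 + 1 = 26.
Remaining: 32 − 26 = 6 sixteenth notes, which is a dotted quarter note.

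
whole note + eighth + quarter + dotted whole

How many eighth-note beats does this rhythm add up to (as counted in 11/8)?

23

One eighth-note beat = 2 sixteenth notes.
Each duration in sixteenth notes: whole note = 16; eighth = 2; quarter = 4; dotted whole = 24.
Total: 16 + 2 + 4 + 24 = 46.
46 ÷ 2 = 23 beats.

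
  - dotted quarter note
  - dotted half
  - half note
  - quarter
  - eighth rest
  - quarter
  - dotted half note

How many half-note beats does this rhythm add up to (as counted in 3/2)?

One half-note beat = 4 eighth notes.
Each duration in eighth notes: dotted quarter note = 3; dotted half = 6; half note = 4; quarter = 2; eighth rest = 1; quarter = 2; dotted half note = 6.
Sum: 3 + 6 + 4 + 2 + 1 + 2 + 6 = 24.
24 ÷ 4 = 6 beats.

6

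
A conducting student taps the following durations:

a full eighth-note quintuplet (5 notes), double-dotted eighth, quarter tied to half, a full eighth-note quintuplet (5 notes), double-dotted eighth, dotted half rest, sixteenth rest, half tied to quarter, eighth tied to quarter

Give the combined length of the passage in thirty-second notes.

132

In thirty-second notes: a full eighth-note quintuplet (5 notes) (five quintuplet eighths span one half) = 16; double-dotted eighth = 7; quarter tied to half (quarter + half) = 24; a full eighth-note quintuplet (5 notes) (five quintuplet eighths span one half) = 16; double-dotted eighth = 7; dotted half rest = 24; sixteenth rest = 2; half tied to quarter (half + quarter) = 24; eighth tied to quarter (eighth + quarter) = 12.
Total: 16 + 7 + 24 + 16 + 7 + 24 + 2 + 24 + 12 = 132 thirty-second notes.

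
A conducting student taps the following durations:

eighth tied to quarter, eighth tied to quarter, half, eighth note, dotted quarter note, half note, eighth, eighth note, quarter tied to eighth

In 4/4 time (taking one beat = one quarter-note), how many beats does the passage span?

One quarter-note beat = 2 eighth notes.
Each duration in eighth notes: eighth tied to quarter (eighth + quarter) = 3; eighth tied to quarter (eighth + quarter) = 3; half = 4; eighth note = 1; dotted quarter note = 3; half note = 4; eighth = 1; eighth note = 1; quarter tied to eighth (quarter + eighth) = 3.
Altogether 3 + 3 + 4 + 1 + 3 + 4 + 1 + 1 + 3 = 23.
23 ÷ 2 = 11.5 beats.

11.5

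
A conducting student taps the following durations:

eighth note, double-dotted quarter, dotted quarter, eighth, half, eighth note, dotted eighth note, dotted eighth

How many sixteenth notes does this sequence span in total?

33

Express everything in sixteenth notes: eighth note = 2; double-dotted quarter = 7; dotted quarter = 6; eighth = 2; half = 8; eighth note = 2; dotted eighth note = 3; dotted eighth = 3.
Adding: 2 + 7 + 6 + 2 + 8 + 2 + 3 + 3 = 33 sixteenth notes.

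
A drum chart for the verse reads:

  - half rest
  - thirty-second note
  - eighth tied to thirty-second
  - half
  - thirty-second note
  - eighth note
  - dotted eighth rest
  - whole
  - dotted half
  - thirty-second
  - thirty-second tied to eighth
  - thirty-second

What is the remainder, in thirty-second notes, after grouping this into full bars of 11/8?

24

One bar of 11/8 = 44 thirty-second notes.
Working in thirty-second notes: half rest = 16; thirty-second note = 1; eighth tied to thirty-second (eighth + thirty-second) = 5; half = 16; thirty-second note = 1; eighth note = 4; dotted eighth rest = 6; whole = 32; dotted half = 24; thirty-second = 1; thirty-second tied to eighth (thirty-second + eighth) = 5; thirty-second = 1.
Total: 16 + 1 + 5 + 16 + 1 + 4 + 6 + 32 + 24 + 1 + 5 + 1 = 112.
112 ÷ 44 = 2 complete bars with 24 thirty-second notes remaining.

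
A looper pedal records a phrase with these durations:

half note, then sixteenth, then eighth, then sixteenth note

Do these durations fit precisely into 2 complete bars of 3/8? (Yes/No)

One bar of 3/8 = 6 sixteenth notes, so 2 bars = 12.
Each duration in sixteenth notes: half note = 8; sixteenth = 1; eighth = 2; sixteenth note = 1.
Adding: 8 + 1 + 2 + 1 = 12.
12 equals 12, so the answer is Yes.

Yes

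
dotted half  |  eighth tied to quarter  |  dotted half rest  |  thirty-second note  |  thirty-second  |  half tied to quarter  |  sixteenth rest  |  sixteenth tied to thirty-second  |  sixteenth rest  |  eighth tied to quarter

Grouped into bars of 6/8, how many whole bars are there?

One bar of 6/8 = 24 thirty-second notes.
Each duration in thirty-second notes: dotted half = 24; eighth tied to quarter (eighth + quarter) = 12; dotted half rest = 24; thirty-second note = 1; thirty-second = 1; half tied to quarter (half + quarter) = 24; sixteenth rest = 2; sixteenth tied to thirty-second (sixteenth + thirty-second) = 3; sixteenth rest = 2; eighth tied to quarter (eighth + quarter) = 12.
Altogether 24 + 12 + 24 + 1 + 1 + 24 + 2 + 3 + 2 + 12 = 105.
105 ÷ 24 = 4 complete bars with 9 left over.

4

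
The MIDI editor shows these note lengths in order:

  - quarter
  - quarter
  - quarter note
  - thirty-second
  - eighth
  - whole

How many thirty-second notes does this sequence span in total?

Working in thirty-second notes: quarter = 8; quarter = 8; quarter note = 8; thirty-second = 1; eighth = 4; whole = 32.
Adding: 8 + 8 + 8 + 1 + 4 + 32 = 61 thirty-second notes.

61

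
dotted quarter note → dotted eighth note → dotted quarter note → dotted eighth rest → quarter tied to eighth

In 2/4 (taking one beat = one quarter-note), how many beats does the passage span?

6

One quarter-note beat = 4 sixteenth notes.
Working in sixteenth notes: dotted quarter note = 6; dotted eighth note = 3; dotted quarter note = 6; dotted eighth rest = 3; quarter tied to eighth (quarter + eighth) = 6.
Total: 6 + 3 + 6 + 3 + 6 = 24.
24 ÷ 4 = 6 beats.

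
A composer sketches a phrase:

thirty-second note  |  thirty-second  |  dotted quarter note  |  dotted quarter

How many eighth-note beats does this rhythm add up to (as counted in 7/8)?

6.5

One eighth-note beat = 4 thirty-second notes.
In thirty-second notes: thirty-second note = 1; thirty-second = 1; dotted quarter note = 12; dotted quarter = 12.
Altogether 1 + 1 + 12 + 12 = 26.
26 ÷ 4 = 6.5 beats.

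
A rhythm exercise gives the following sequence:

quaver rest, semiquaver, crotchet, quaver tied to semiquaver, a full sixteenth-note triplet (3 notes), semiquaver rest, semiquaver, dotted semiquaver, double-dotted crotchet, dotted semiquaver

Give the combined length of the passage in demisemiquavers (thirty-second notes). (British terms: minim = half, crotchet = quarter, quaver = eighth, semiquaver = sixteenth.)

Express everything in thirty-second notes: quaver rest = 4; semiquaver = 2; crotchet = 8; quaver tied to semiquaver (quaver + semiquaver) = 6; a full sixteenth-note triplet (3 notes) (three triplet sixteenths span one eighth) = 4; semiquaver rest = 2; semiquaver = 2; dotted semiquaver = 3; double-dotted crotchet = 14; dotted semiquaver = 3.
Adding: 4 + 2 + 8 + 6 + 4 + 2 + 2 + 3 + 14 + 3 = 48 thirty-second notes.

48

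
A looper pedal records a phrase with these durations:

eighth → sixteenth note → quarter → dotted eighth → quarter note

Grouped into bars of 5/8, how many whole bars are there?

1

One bar of 5/8 = 10 sixteenth notes.
Each duration in sixteenth notes: eighth = 2; sixteenth note = 1; quarter = 4; dotted eighth = 3; quarter note = 4.
Total: 2 + 1 + 4 + 3 + 4 = 14.
14 ÷ 10 = 1 complete bar with 4 left over.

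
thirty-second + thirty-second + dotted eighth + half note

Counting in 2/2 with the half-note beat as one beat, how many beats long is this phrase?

1.5

One half-note beat = 16 thirty-second notes.
Each duration in thirty-second notes: thirty-second = 1; thirty-second = 1; dotted eighth = 6; half note = 16.
Altogether 1 + 1 + 6 + 16 = 24.
24 ÷ 16 = 1.5 beats.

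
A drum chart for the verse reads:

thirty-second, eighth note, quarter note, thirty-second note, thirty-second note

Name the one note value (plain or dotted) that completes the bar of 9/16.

dotted sixteenth note

The bar of 9/16 = 18 thirty-second notes.
In thirty-second notes: thirty-second = 1; eighth note = 4; quarter note = 8; thirty-second note = 1; thirty-second note = 1.
Sum: 1 + 4 + 8 + 1 + 1 = 15.
Remaining: 18 − 15 = 3 thirty-second notes, which is a dotted sixteenth note.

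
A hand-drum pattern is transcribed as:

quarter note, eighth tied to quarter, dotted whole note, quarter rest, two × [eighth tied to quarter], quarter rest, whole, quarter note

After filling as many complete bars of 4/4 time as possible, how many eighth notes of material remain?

5

One bar of 4/4 = 8 eighth notes.
Working in eighth notes: quarter note = 2; eighth tied to quarter (eighth + quarter) = 3; dotted whole note = 12; quarter rest = 2; eighth tied to quarter (eighth + quarter) = 3; eighth tied to quarter (eighth + quarter) = 3; quarter rest = 2; whole = 8; quarter note = 2.
Adding: 2 + 3 + 12 + 2 + 3 + 3 + 2 + 8 + 2 = 37.
37 ÷ 8 = 4 complete bars with 5 eighth notes remaining.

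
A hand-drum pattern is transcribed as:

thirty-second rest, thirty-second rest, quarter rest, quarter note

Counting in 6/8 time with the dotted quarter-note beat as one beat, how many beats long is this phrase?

One dotted quarter-note beat = 12 thirty-second notes.
Each duration in thirty-second notes: thirty-second rest = 1; thirty-second rest = 1; quarter rest = 8; quarter note = 8.
Adding: 1 + 1 + 8 + 8 = 18.
18 ÷ 12 = 1.5 beats.

1.5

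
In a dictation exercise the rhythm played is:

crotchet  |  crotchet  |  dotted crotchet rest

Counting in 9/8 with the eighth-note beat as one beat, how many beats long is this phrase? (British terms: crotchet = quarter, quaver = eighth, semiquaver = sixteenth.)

7

One eighth-note beat = 2 sixteenth notes.
Each duration in sixteenth notes: crotchet = 4; crotchet = 4; dotted crotchet rest = 6.
Total: 4 + 4 + 6 = 14.
14 ÷ 2 = 7 beats.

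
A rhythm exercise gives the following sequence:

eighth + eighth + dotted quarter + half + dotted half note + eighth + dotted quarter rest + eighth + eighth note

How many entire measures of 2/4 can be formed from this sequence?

5

One bar of 2/4 = 4 eighth notes.
Working in eighth notes: eighth = 1; eighth = 1; dotted quarter = 3; half = 4; dotted half note = 6; eighth = 1; dotted quarter rest = 3; eighth = 1; eighth note = 1.
Adding: 1 + 1 + 3 + 4 + 6 + 1 + 3 + 1 + 1 = 21.
21 ÷ 4 = 5 complete bars with 1 left over.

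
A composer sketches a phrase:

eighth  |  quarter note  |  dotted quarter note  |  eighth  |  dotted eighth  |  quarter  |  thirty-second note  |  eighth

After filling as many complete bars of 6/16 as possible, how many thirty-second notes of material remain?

One bar of 6/16 = 12 thirty-second notes.
In thirty-second notes: eighth = 4; quarter note = 8; dotted quarter note = 12; eighth = 4; dotted eighth = 6; quarter = 8; thirty-second note = 1; eighth = 4.
Adding: 4 + 8 + 12 + 4 + 6 + 8 + 1 + 4 = 47.
47 ÷ 12 = 3 complete bars with 11 thirty-second notes remaining.

11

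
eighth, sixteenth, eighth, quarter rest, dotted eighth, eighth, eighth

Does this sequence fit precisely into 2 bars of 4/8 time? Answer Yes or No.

Yes

One bar of 4/8 = 8 sixteenth notes, so 2 bars = 16.
In sixteenth notes: eighth = 2; sixteenth = 1; eighth = 2; quarter rest = 4; dotted eighth = 3; eighth = 2; eighth = 2.
Total: 2 + 1 + 2 + 4 + 3 + 2 + 2 = 16.
16 equals 16, so the answer is Yes.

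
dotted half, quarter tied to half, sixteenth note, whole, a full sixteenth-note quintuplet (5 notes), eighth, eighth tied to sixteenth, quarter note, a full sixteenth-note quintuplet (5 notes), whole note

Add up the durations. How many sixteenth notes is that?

74

Working in sixteenth notes: dotted half = 12; quarter tied to half (quarter + half) = 12; sixteenth note = 1; whole = 16; a full sixteenth-note quintuplet (5 notes) (five quintuplet sixteenths span one quarter) = 4; eighth = 2; eighth tied to sixteenth (eighth + sixteenth) = 3; quarter note = 4; a full sixteenth-note quintuplet (5 notes) (five quintuplet sixteenths span one quarter) = 4; whole note = 16.
Total: 12 + 12 + 1 + 16 + 4 + 2 + 3 + 4 + 4 + 16 = 74 sixteenth notes.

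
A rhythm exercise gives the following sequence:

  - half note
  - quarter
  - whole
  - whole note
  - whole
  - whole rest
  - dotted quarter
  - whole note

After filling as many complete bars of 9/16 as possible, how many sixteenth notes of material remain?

8

One bar of 9/16 = 9 sixteenth notes.
Each duration in sixteenth notes: half note = 8; quarter = 4; whole = 16; whole note = 16; whole = 16; whole rest = 16; dotted quarter = 6; whole note = 16.
Altogether 8 + 4 + 16 + 16 + 16 + 16 + 6 + 16 = 98.
98 ÷ 9 = 10 complete bars with 8 sixteenth notes remaining.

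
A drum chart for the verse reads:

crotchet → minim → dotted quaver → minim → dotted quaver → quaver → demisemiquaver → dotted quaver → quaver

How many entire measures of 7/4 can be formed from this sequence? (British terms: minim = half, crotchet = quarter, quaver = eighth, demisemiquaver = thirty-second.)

1

One bar of 7/4 = 56 thirty-second notes.
Express everything in thirty-second notes: crotchet = 8; minim = 16; dotted quaver = 6; minim = 16; dotted quaver = 6; quaver = 4; demisemiquaver = 1; dotted quaver = 6; quaver = 4.
Sum: 8 + 16 + 6 + 16 + 6 + 4 + 1 + 6 + 4 = 67.
67 ÷ 56 = 1 complete bar with 11 left over.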